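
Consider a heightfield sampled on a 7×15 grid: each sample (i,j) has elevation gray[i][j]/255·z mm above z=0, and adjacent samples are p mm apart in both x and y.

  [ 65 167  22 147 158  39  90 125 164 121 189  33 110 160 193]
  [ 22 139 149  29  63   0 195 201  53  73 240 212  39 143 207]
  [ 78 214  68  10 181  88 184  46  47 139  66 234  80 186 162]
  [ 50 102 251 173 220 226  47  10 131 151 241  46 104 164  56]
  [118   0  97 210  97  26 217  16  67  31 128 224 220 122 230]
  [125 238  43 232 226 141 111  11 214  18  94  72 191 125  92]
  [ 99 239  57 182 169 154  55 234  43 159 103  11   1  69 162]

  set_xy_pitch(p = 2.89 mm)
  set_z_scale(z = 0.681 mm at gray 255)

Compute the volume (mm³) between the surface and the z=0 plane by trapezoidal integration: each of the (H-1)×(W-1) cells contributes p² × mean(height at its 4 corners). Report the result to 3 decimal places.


230.104

height_mm = gray/255 × 0.681; cell vol = 2.89² × mean(4 corners)
unit = 2.89² × 0.681 / (4×255) = 0.00557626 mm³ per gray-sum
row 0: Σ corner-gray over 14 cells = 6609  → 36.8535
row 1: Σ corner-gray over 14 cells = 6627  → 36.9538
row 2: Σ corner-gray over 14 cells = 7164  → 39.9483
row 3: Σ corner-gray over 14 cells = 7096  → 39.5691
row 4: Σ corner-gray over 14 cells = 6907  → 38.5152
row 5: Σ corner-gray over 14 cells = 6862  → 38.2643
Σ rows: total corner-gray = 41265  → 230.1042 mm³


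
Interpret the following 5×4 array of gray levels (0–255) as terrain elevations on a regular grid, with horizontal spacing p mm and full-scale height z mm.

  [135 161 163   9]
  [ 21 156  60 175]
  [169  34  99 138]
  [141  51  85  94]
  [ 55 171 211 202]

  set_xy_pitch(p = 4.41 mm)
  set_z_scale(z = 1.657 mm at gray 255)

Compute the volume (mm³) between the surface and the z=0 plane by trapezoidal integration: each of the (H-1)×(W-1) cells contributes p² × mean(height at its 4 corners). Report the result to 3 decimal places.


165.203

height_mm = gray/255 × 1.657; cell vol = 4.41² × mean(4 corners)
unit = 4.41² × 1.657 / (4×255) = 0.0315936 mm³ per gray-sum
row 0: Σ corner-gray over 3 cells = 1420  → 44.8630
row 1: Σ corner-gray over 3 cells = 1201  → 37.9439
row 2: Σ corner-gray over 3 cells = 1080  → 34.1211
row 3: Σ corner-gray over 3 cells = 1528  → 48.2751
Σ rows: total corner-gray = 5229  → 165.2031 mm³


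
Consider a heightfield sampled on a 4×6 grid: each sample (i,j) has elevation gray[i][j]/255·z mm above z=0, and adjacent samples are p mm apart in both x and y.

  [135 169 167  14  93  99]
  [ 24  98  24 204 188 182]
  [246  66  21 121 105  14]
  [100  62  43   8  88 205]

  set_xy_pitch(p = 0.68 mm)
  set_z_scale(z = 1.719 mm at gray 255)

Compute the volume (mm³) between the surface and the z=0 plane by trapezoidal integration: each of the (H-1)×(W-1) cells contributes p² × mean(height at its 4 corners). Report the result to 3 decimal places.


height_mm = gray/255 × 1.719; cell vol = 0.68² × mean(4 corners)
unit = 0.68² × 1.719 / (4×255) = 0.00077928 mm³ per gray-sum
row 0: Σ corner-gray over 5 cells = 2354  → 1.8344
row 1: Σ corner-gray over 5 cells = 2120  → 1.6521
row 2: Σ corner-gray over 5 cells = 1593  → 1.2414
Σ rows: total corner-gray = 6067  → 4.7279 mm³

4.728


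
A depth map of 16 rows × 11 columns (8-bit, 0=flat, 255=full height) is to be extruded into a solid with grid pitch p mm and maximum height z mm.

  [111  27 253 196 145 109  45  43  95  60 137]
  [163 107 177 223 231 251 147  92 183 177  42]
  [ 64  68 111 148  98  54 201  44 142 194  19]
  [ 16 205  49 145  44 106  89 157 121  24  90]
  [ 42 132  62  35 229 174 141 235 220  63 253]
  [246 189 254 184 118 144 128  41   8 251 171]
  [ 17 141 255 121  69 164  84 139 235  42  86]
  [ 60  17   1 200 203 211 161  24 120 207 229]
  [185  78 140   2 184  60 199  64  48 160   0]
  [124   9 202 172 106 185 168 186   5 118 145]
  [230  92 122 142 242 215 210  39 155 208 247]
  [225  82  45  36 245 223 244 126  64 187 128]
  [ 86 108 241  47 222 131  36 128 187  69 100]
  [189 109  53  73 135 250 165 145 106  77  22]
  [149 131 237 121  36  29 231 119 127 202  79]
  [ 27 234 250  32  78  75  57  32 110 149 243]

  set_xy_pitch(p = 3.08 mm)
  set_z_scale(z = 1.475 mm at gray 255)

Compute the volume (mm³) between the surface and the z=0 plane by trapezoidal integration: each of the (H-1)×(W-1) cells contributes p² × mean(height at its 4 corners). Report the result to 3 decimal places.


height_mm = gray/255 × 1.475; cell vol = 3.08² × mean(4 corners)
unit = 3.08² × 1.475 / (4×255) = 0.0137181 mm³ per gray-sum
row 0: Σ corner-gray over 10 cells = 5575  → 76.4783
row 1: Σ corner-gray over 10 cells = 5584  → 76.6017
row 2: Σ corner-gray over 10 cells = 4189  → 57.4650
row 3: Σ corner-gray over 10 cells = 4863  → 66.7110
row 4: Σ corner-gray over 10 cells = 5928  → 81.3208
row 5: Σ corner-gray over 10 cells = 5654  → 77.5620
row 6: Σ corner-gray over 10 cells = 5180  → 71.0596
row 7: Σ corner-gray over 10 cells = 4632  → 63.5421
row 8: Σ corner-gray over 10 cells = 4626  → 63.4598
row 9: Σ corner-gray over 10 cells = 5898  → 80.9092
row 10: Σ corner-gray over 10 cells = 6184  → 84.8326
row 11: Σ corner-gray over 10 cells = 5381  → 73.8170
row 12: Σ corner-gray over 10 cells = 4961  → 68.0554
row 13: Σ corner-gray over 10 cells = 5131  → 70.3875
row 14: Σ corner-gray over 10 cells = 4998  → 68.5630
Σ rows: total corner-gray = 78784  → 1080.7651 mm³

1080.765


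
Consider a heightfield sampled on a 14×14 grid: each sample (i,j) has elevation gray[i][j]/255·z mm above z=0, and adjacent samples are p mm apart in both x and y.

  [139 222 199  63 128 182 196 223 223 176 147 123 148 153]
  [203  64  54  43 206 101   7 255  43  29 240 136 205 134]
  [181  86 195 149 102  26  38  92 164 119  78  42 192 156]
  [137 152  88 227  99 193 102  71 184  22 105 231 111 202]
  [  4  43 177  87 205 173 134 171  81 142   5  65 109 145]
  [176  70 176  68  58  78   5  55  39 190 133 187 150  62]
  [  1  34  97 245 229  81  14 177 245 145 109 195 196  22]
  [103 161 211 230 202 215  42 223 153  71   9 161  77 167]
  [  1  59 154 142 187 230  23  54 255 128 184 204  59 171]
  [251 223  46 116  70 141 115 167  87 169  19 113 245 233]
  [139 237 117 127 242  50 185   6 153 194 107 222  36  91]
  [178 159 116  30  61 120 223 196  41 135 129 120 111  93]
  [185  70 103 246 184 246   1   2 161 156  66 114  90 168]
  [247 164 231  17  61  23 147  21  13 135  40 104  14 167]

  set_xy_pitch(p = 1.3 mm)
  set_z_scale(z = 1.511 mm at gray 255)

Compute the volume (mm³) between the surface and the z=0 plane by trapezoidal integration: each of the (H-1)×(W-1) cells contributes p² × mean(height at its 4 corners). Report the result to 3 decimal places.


214.281

height_mm = gray/255 × 1.511; cell vol = 1.3² × mean(4 corners)
unit = 1.3² × 1.511 / (4×255) = 0.00250352 mm³ per gray-sum
row 0: Σ corner-gray over 13 cells = 7455  → 18.6637
row 1: Σ corner-gray over 13 cells = 6006  → 15.0361
row 2: Σ corner-gray over 13 cells = 6412  → 16.0526
row 3: Σ corner-gray over 13 cells = 6442  → 16.1277
row 4: Σ corner-gray over 13 cells = 5589  → 13.9922
row 5: Σ corner-gray over 13 cells = 6213  → 15.5544
row 6: Σ corner-gray over 13 cells = 7337  → 18.3683
row 7: Σ corner-gray over 13 cells = 7310  → 18.3007
row 8: Σ corner-gray over 13 cells = 7036  → 17.6148
row 9: Σ corner-gray over 13 cells = 7088  → 17.7449
row 10: Σ corner-gray over 13 cells = 6735  → 16.8612
row 11: Σ corner-gray over 13 cells = 6384  → 15.9825
row 12: Σ corner-gray over 13 cells = 5585  → 13.9822
Σ rows: total corner-gray = 85592  → 214.2813 mm³


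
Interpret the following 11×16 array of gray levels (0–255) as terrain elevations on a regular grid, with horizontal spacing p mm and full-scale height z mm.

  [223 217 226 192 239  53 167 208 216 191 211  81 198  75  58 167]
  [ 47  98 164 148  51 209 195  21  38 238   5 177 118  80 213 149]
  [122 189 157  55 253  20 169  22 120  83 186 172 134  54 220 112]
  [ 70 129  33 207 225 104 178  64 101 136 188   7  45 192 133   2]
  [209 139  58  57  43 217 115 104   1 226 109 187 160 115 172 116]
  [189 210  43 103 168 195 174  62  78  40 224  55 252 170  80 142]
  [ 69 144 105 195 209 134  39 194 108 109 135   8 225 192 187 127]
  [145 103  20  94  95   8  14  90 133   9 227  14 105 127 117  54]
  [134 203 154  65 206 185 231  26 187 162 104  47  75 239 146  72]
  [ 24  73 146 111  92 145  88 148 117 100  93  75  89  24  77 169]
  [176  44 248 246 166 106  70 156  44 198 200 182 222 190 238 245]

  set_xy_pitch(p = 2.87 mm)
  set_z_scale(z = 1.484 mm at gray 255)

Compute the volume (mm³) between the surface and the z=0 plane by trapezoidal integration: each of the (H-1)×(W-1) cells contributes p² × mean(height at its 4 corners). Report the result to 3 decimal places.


907.695

height_mm = gray/255 × 1.484; cell vol = 2.87² × mean(4 corners)
unit = 2.87² × 1.484 / (4×255) = 0.0119839 mm³ per gray-sum
row 0: Σ corner-gray over 15 cells = 8760  → 104.9788
row 1: Σ corner-gray over 15 cells = 7608  → 91.1734
row 2: Σ corner-gray over 15 cells = 7458  → 89.3758
row 3: Σ corner-gray over 15 cells = 7287  → 87.3265
row 4: Σ corner-gray over 15 cells = 7770  → 93.1148
row 5: Σ corner-gray over 15 cells = 8203  → 98.3038
row 6: Σ corner-gray over 15 cells = 6675  → 79.9924
row 7: Σ corner-gray over 15 cells = 6777  → 81.2148
row 8: Σ corner-gray over 15 cells = 7215  → 86.4637
row 9: Σ corner-gray over 15 cells = 7990  → 95.7512
Σ rows: total corner-gray = 75743  → 907.6952 mm³


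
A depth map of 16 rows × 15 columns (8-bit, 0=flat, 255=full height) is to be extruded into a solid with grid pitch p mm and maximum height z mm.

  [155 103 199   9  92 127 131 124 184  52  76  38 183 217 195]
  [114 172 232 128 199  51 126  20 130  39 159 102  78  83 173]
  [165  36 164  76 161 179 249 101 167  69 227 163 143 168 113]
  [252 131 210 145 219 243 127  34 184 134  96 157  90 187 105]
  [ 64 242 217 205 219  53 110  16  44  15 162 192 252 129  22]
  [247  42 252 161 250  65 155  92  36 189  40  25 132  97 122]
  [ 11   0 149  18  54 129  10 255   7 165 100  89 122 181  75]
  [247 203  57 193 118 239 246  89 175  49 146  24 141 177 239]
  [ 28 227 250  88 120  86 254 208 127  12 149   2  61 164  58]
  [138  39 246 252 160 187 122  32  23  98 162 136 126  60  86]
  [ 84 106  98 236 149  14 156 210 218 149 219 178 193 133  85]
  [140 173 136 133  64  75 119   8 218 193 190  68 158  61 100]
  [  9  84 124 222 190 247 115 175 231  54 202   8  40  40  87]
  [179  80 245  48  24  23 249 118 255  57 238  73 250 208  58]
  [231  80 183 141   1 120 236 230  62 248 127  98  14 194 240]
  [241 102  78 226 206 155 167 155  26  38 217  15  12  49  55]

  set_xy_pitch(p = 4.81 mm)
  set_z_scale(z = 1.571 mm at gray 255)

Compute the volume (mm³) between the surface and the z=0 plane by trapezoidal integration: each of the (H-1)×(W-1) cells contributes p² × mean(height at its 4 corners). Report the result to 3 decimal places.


3944.698

height_mm = gray/255 × 1.571; cell vol = 4.81² × mean(4 corners)
unit = 4.81² × 1.571 / (4×255) = 0.0356341 mm³ per gray-sum
row 0: Σ corner-gray over 14 cells = 6745  → 240.3522
row 1: Σ corner-gray over 14 cells = 7409  → 264.0133
row 2: Σ corner-gray over 14 cells = 8355  → 297.7232
row 3: Σ corner-gray over 14 cells = 8069  → 287.5318
row 4: Σ corner-gray over 14 cells = 7239  → 257.9555
row 5: Σ corner-gray over 14 cells = 6085  → 216.8337
row 6: Σ corner-gray over 14 cells = 6844  → 243.8800
row 7: Σ corner-gray over 14 cells = 7782  → 277.3048
row 8: Σ corner-gray over 14 cells = 7092  → 252.7173
row 9: Σ corner-gray over 14 cells = 7797  → 277.8393
row 10: Σ corner-gray over 14 cells = 7719  → 275.0599
row 11: Σ corner-gray over 14 cells = 6992  → 249.1538
row 12: Σ corner-gray over 14 cells = 7533  → 268.4319
row 13: Σ corner-gray over 14 cells = 7912  → 281.9372
row 14: Σ corner-gray over 14 cells = 7127  → 253.9644
Σ rows: total corner-gray = 110700  → 3944.6982 mm³


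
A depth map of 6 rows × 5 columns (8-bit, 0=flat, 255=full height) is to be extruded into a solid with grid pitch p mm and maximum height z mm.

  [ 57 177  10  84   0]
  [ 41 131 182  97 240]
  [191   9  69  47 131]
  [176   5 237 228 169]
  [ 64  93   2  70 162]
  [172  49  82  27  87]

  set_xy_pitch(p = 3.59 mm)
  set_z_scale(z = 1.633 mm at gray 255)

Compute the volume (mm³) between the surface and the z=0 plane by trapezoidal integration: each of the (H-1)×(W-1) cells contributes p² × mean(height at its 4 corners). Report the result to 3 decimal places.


169.237

height_mm = gray/255 × 1.633; cell vol = 3.59² × mean(4 corners)
unit = 3.59² × 1.633 / (4×255) = 0.0206336 mm³ per gray-sum
row 0: Σ corner-gray over 4 cells = 1700  → 35.0771
row 1: Σ corner-gray over 4 cells = 1673  → 34.5200
row 2: Σ corner-gray over 4 cells = 1857  → 38.3166
row 3: Σ corner-gray over 4 cells = 1841  → 37.9864
row 4: Σ corner-gray over 4 cells = 1131  → 23.3366
Σ rows: total corner-gray = 8202  → 169.2367 mm³


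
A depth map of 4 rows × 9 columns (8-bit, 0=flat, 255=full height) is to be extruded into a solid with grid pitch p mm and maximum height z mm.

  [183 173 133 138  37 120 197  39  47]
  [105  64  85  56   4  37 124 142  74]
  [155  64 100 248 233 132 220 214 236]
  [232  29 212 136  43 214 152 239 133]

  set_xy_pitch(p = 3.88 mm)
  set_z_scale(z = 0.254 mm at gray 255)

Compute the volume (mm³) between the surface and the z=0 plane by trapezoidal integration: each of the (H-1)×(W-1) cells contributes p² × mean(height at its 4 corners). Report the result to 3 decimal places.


46.302

height_mm = gray/255 × 0.254; cell vol = 3.88² × mean(4 corners)
unit = 3.88² × 0.254 / (4×255) = 0.00374884 mm³ per gray-sum
row 0: Σ corner-gray over 8 cells = 3107  → 11.6476
row 1: Σ corner-gray over 8 cells = 4016  → 15.0553
row 2: Σ corner-gray over 8 cells = 5228  → 19.5989
Σ rows: total corner-gray = 12351  → 46.3019 mm³


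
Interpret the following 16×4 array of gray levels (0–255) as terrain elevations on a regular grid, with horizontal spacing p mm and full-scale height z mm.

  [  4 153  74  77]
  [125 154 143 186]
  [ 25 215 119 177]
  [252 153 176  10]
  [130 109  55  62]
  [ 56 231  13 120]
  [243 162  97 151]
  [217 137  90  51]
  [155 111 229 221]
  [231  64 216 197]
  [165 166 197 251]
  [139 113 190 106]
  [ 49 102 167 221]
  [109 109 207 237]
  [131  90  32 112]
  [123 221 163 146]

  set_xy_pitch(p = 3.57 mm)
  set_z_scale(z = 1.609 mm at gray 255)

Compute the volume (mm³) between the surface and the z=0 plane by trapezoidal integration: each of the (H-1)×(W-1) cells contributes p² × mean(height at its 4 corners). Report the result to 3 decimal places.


506.994

height_mm = gray/255 × 1.609; cell vol = 3.57² × mean(4 corners)
unit = 3.57² × 1.609 / (4×255) = 0.0201045 mm³ per gray-sum
row 0: Σ corner-gray over 3 cells = 1440  → 28.9504
row 1: Σ corner-gray over 3 cells = 1775  → 35.6854
row 2: Σ corner-gray over 3 cells = 1790  → 35.9870
row 3: Σ corner-gray over 3 cells = 1440  → 28.9504
row 4: Σ corner-gray over 3 cells = 1184  → 23.8037
row 5: Σ corner-gray over 3 cells = 1576  → 31.6846
row 6: Σ corner-gray over 3 cells = 1634  → 32.8507
row 7: Σ corner-gray over 3 cells = 1778  → 35.7457
row 8: Σ corner-gray over 3 cells = 2044  → 41.0935
row 9: Σ corner-gray over 3 cells = 2130  → 42.8225
row 10: Σ corner-gray over 3 cells = 1993  → 40.0682
row 11: Σ corner-gray over 3 cells = 1659  → 33.3533
row 12: Σ corner-gray over 3 cells = 1786  → 35.9066
row 13: Σ corner-gray over 3 cells = 1465  → 29.4530
row 14: Σ corner-gray over 3 cells = 1524  → 30.6392
Σ rows: total corner-gray = 25218  → 506.9941 mm³


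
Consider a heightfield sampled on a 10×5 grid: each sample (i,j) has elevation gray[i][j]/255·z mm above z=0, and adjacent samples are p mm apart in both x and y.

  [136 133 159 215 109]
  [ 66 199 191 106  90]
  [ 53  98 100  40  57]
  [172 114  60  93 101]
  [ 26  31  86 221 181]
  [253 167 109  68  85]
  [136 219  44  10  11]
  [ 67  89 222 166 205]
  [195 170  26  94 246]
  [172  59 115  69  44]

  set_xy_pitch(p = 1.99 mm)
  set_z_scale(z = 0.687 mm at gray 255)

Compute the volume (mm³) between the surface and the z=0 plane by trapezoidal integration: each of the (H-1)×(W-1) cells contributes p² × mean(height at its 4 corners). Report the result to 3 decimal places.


height_mm = gray/255 × 0.687; cell vol = 1.99² × mean(4 corners)
unit = 1.99² × 0.687 / (4×255) = 0.00266724 mm³ per gray-sum
row 0: Σ corner-gray over 4 cells = 2407  → 6.4201
row 1: Σ corner-gray over 4 cells = 1734  → 4.6250
row 2: Σ corner-gray over 4 cells = 1393  → 3.7155
row 3: Σ corner-gray over 4 cells = 1690  → 4.5076
row 4: Σ corner-gray over 4 cells = 1909  → 5.0918
row 5: Σ corner-gray over 4 cells = 1719  → 4.5850
row 6: Σ corner-gray over 4 cells = 1919  → 5.1184
row 7: Σ corner-gray over 4 cells = 2247  → 5.9933
row 8: Σ corner-gray over 4 cells = 1723  → 4.5957
Σ rows: total corner-gray = 16741  → 44.6523 mm³

44.652


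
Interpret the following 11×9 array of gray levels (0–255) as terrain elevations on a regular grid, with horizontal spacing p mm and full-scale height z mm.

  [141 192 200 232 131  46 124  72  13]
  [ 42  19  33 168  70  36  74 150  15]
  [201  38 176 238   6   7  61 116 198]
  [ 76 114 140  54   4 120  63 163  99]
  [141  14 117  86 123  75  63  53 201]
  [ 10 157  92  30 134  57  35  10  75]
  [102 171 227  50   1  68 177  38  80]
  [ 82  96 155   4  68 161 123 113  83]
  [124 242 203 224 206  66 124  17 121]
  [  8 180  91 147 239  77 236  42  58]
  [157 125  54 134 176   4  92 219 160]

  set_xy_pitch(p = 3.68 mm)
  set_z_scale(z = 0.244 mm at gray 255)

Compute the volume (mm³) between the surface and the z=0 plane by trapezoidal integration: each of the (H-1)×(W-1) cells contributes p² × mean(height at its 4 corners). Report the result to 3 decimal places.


height_mm = gray/255 × 0.244; cell vol = 3.68² × mean(4 corners)
unit = 3.68² × 0.244 / (4×255) = 0.00323955 mm³ per gray-sum
row 0: Σ corner-gray over 8 cells = 3305  → 10.7067
row 1: Σ corner-gray over 8 cells = 2840  → 9.2003
row 2: Σ corner-gray over 8 cells = 3174  → 10.2823
row 3: Σ corner-gray over 8 cells = 2895  → 9.3785
row 4: Σ corner-gray over 8 cells = 2519  → 8.1604
row 5: Σ corner-gray over 8 cells = 2761  → 8.9444
row 6: Σ corner-gray over 8 cells = 3251  → 10.5318
row 7: Σ corner-gray over 8 cells = 4014  → 13.0036
row 8: Σ corner-gray over 8 cells = 4499  → 14.5748
row 9: Σ corner-gray over 8 cells = 4015  → 13.0068
Σ rows: total corner-gray = 33273  → 107.7897 mm³

107.790


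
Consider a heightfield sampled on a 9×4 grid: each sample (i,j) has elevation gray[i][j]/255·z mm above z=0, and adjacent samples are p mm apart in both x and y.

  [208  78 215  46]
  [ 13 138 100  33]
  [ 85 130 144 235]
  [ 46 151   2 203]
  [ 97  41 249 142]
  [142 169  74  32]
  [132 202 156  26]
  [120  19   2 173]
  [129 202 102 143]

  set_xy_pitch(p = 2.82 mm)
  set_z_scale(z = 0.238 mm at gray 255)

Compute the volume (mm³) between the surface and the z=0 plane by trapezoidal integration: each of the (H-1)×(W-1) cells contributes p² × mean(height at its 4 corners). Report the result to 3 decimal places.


height_mm = gray/255 × 0.238; cell vol = 2.82² × mean(4 corners)
unit = 2.82² × 0.238 / (4×255) = 0.00185556 mm³ per gray-sum
row 0: Σ corner-gray over 3 cells = 1362  → 2.5273
row 1: Σ corner-gray over 3 cells = 1390  → 2.5792
row 2: Σ corner-gray over 3 cells = 1423  → 2.6405
row 3: Σ corner-gray over 3 cells = 1374  → 2.5495
row 4: Σ corner-gray over 3 cells = 1479  → 2.7444
row 5: Σ corner-gray over 3 cells = 1534  → 2.8464
row 6: Σ corner-gray over 3 cells = 1209  → 2.2434
row 7: Σ corner-gray over 3 cells = 1215  → 2.2545
Σ rows: total corner-gray = 10986  → 20.3852 mm³

20.385


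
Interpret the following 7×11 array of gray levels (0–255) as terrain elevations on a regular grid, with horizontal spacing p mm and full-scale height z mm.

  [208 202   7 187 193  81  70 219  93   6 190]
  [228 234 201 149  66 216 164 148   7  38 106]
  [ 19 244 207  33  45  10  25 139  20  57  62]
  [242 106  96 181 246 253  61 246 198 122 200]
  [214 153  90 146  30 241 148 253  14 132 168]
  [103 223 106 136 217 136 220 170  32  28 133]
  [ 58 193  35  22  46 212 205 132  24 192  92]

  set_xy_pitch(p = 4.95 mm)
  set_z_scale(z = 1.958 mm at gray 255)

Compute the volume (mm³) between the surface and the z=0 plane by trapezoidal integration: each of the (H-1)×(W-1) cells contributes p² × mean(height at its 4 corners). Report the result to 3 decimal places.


height_mm = gray/255 × 1.958; cell vol = 4.95² × mean(4 corners)
unit = 4.95² × 1.958 / (4×255) = 0.0470352 mm³ per gray-sum
row 0: Σ corner-gray over 10 cells = 5294  → 249.0043
row 1: Σ corner-gray over 10 cells = 4421  → 207.9426
row 2: Σ corner-gray over 10 cells = 5101  → 239.9265
row 3: Σ corner-gray over 10 cells = 6256  → 294.2522
row 4: Σ corner-gray over 10 cells = 5568  → 261.8919
row 5: Σ corner-gray over 10 cells = 5044  → 237.2455
Σ rows: total corner-gray = 31684  → 1490.2630 mm³

1490.263


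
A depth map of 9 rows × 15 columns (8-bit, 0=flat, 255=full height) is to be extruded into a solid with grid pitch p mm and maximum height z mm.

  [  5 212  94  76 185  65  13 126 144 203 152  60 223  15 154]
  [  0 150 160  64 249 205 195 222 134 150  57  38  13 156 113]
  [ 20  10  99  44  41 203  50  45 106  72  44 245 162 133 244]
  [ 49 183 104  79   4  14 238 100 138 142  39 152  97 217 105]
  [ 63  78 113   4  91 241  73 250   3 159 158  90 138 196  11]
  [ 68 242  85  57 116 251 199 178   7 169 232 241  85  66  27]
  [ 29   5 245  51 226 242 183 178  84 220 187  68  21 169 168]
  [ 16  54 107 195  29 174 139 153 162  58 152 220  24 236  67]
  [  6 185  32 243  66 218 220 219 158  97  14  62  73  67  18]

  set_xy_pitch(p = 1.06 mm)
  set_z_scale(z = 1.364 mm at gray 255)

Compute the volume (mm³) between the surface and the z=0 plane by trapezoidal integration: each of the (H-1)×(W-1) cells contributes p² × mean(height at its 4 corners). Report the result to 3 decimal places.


height_mm = gray/255 × 1.364; cell vol = 1.06² × mean(4 corners)
unit = 1.06² × 1.364 / (4×255) = 0.00150254 mm³ per gray-sum
row 0: Σ corner-gray over 14 cells = 6994  → 10.5088
row 1: Σ corner-gray over 14 cells = 6471  → 9.7229
row 2: Σ corner-gray over 14 cells = 5940  → 8.9251
row 3: Σ corner-gray over 14 cells = 6430  → 9.6613
row 4: Σ corner-gray over 14 cells = 7213  → 10.8378
row 5: Σ corner-gray over 14 cells = 7906  → 11.8791
row 6: Σ corner-gray over 14 cells = 7444  → 11.1849
row 7: Σ corner-gray over 14 cells = 6821  → 10.2488
Σ rows: total corner-gray = 55219  → 82.9687 mm³

82.969


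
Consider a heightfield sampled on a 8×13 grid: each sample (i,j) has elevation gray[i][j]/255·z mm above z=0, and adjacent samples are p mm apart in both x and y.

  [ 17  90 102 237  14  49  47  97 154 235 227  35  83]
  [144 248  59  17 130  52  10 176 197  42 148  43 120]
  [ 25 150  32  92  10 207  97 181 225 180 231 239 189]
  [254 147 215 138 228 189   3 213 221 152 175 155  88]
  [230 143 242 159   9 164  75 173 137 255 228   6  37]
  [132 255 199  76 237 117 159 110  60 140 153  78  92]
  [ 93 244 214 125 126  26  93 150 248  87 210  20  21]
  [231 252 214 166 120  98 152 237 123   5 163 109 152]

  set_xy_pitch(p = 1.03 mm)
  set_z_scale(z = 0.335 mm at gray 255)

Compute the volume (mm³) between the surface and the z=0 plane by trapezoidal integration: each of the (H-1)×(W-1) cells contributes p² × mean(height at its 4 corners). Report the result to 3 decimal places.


16.190

height_mm = gray/255 × 0.335; cell vol = 1.03² × mean(4 corners)
unit = 1.03² × 0.335 / (4×255) = 0.000348433 mm³ per gray-sum
row 0: Σ corner-gray over 12 cells = 5182  → 1.8056
row 1: Σ corner-gray over 12 cells = 6010  → 2.0941
row 2: Σ corner-gray over 12 cells = 7516  → 2.6188
row 3: Σ corner-gray over 12 cells = 7463  → 2.6004
row 4: Σ corner-gray over 12 cells = 6841  → 2.3836
row 5: Σ corner-gray over 12 cells = 6592  → 2.2969
row 6: Σ corner-gray over 12 cells = 6861  → 2.3906
Σ rows: total corner-gray = 46465  → 16.1899 mm³


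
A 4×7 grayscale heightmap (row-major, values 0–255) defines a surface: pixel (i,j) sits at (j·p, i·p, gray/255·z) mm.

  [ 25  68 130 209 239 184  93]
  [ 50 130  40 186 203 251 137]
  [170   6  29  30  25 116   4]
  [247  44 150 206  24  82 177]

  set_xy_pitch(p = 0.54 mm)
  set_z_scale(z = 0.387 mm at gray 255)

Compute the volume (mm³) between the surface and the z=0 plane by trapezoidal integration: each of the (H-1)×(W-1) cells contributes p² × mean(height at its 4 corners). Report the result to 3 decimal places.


height_mm = gray/255 × 0.387; cell vol = 0.54² × mean(4 corners)
unit = 0.54² × 0.387 / (4×255) = 0.000110636 mm³ per gray-sum
row 0: Σ corner-gray over 6 cells = 3585  → 0.3966
row 1: Σ corner-gray over 6 cells = 2393  → 0.2648
row 2: Σ corner-gray over 6 cells = 2022  → 0.2237
Σ rows: total corner-gray = 8000  → 0.8851 mm³

0.885


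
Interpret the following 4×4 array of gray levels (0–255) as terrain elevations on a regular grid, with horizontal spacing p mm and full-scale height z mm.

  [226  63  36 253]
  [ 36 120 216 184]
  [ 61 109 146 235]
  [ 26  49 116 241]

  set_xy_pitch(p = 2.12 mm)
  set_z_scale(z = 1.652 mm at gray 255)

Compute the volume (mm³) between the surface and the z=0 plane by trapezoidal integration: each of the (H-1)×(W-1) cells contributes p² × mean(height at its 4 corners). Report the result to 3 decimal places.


33.994

height_mm = gray/255 × 1.652; cell vol = 2.12² × mean(4 corners)
unit = 2.12² × 1.652 / (4×255) = 0.00727917 mm³ per gray-sum
row 0: Σ corner-gray over 3 cells = 1569  → 11.4210
row 1: Σ corner-gray over 3 cells = 1698  → 12.3600
row 2: Σ corner-gray over 3 cells = 1403  → 10.2127
Σ rows: total corner-gray = 4670  → 33.9937 mm³


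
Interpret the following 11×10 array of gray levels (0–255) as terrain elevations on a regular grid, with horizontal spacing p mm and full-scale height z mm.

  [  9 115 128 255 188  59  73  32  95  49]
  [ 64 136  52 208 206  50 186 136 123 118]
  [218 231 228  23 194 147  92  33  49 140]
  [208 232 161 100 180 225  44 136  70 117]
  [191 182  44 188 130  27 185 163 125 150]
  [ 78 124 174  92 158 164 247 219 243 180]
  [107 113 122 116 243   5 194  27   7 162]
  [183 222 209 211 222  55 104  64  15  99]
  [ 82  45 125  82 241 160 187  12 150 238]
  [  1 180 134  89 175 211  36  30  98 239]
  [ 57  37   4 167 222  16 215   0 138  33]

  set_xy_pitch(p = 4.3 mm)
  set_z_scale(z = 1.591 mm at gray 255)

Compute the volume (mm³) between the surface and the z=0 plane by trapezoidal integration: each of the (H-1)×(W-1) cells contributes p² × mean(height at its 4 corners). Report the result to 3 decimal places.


height_mm = gray/255 × 1.591; cell vol = 4.3² × mean(4 corners)
unit = 4.3² × 1.591 / (4×255) = 0.0288408 mm³ per gray-sum
row 0: Σ corner-gray over 9 cells = 4324  → 124.7075
row 1: Σ corner-gray over 9 cells = 4728  → 136.3592
row 2: Σ corner-gray over 9 cells = 4973  → 143.4252
row 3: Σ corner-gray over 9 cells = 5050  → 145.6459
row 4: Σ corner-gray over 9 cells = 5529  → 159.4606
row 5: Σ corner-gray over 9 cells = 5023  → 144.8672
row 6: Σ corner-gray over 9 cells = 4409  → 127.1590
row 7: Σ corner-gray over 9 cells = 4810  → 138.7241
row 8: Σ corner-gray over 9 cells = 4470  → 128.9183
row 9: Σ corner-gray over 9 cells = 3834  → 110.5755
Σ rows: total corner-gray = 47150  → 1359.8425 mm³

1359.843


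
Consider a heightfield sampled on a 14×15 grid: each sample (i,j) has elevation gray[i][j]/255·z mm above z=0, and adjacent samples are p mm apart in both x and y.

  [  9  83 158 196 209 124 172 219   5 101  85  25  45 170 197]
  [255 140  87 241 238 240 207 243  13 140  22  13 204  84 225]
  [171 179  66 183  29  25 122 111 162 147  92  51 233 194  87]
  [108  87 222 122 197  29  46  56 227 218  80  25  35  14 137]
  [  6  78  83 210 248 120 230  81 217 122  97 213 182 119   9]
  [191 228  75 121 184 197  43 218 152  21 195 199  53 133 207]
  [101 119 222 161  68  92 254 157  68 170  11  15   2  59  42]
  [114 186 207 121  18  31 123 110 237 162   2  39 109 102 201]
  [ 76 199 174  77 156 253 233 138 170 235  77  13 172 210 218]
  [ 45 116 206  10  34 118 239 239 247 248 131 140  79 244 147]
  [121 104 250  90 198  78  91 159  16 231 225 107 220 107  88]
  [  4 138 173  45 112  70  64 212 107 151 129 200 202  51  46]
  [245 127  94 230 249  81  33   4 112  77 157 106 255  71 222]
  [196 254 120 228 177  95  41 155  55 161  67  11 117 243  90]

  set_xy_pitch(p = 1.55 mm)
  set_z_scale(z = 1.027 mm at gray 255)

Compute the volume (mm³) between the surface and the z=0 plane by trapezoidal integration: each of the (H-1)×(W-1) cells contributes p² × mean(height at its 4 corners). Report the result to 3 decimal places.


233.055

height_mm = gray/255 × 1.027; cell vol = 1.55² × mean(4 corners)
unit = 1.55² × 1.027 / (4×255) = 0.00241899 mm³ per gray-sum
row 0: Σ corner-gray over 14 cells = 7614  → 18.4182
row 1: Σ corner-gray over 14 cells = 7670  → 18.5536
row 2: Σ corner-gray over 14 cells = 6407  → 15.4985
row 3: Σ corner-gray over 14 cells = 6976  → 16.8749
row 4: Σ corner-gray over 14 cells = 8051  → 19.4753
row 5: Σ corner-gray over 14 cells = 6975  → 16.8724
row 6: Σ corner-gray over 14 cells = 6148  → 14.8719
row 7: Σ corner-gray over 14 cells = 7717  → 18.6673
row 8: Σ corner-gray over 14 cells = 8802  → 21.2919
row 9: Σ corner-gray over 14 cells = 8255  → 19.9687
row 10: Σ corner-gray over 14 cells = 7319  → 17.7046
row 11: Σ corner-gray over 14 cells = 7017  → 16.9740
row 12: Σ corner-gray over 14 cells = 7393  → 17.8836
Σ rows: total corner-gray = 96344  → 233.0550 mm³


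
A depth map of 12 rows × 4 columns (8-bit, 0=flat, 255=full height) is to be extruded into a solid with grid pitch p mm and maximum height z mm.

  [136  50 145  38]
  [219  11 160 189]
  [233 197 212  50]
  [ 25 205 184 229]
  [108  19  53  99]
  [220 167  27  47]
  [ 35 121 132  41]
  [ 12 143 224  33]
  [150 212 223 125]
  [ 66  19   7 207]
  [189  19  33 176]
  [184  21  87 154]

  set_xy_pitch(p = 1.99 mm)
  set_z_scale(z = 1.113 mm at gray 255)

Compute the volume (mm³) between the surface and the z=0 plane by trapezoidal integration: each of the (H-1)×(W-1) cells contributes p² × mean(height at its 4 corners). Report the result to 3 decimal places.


66.961

height_mm = gray/255 × 1.113; cell vol = 1.99² × mean(4 corners)
unit = 1.99² × 1.113 / (4×255) = 0.00432117 mm³ per gray-sum
row 0: Σ corner-gray over 3 cells = 1314  → 5.6780
row 1: Σ corner-gray over 3 cells = 1851  → 7.9985
row 2: Σ corner-gray over 3 cells = 2133  → 9.2171
row 3: Σ corner-gray over 3 cells = 1383  → 5.9762
row 4: Σ corner-gray over 3 cells = 1006  → 4.3471
row 5: Σ corner-gray over 3 cells = 1237  → 5.3453
row 6: Σ corner-gray over 3 cells = 1361  → 5.8811
row 7: Σ corner-gray over 3 cells = 1924  → 8.3139
row 8: Σ corner-gray over 3 cells = 1470  → 6.3521
row 9: Σ corner-gray over 3 cells = 794  → 3.4310
row 10: Σ corner-gray over 3 cells = 1023  → 4.4206
Σ rows: total corner-gray = 15496  → 66.9608 mm³


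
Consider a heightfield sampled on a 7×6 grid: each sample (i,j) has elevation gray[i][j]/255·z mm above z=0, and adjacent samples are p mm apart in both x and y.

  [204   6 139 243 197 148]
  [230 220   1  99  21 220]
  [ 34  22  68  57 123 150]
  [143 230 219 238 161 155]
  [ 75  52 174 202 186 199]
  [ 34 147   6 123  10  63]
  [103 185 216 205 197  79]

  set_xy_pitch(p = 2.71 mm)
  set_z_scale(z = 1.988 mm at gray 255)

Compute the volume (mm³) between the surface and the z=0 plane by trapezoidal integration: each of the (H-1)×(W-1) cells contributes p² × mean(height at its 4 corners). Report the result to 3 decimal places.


height_mm = gray/255 × 1.988; cell vol = 2.71² × mean(4 corners)
unit = 2.71² × 1.988 / (4×255) = 0.0143138 mm³ per gray-sum
row 0: Σ corner-gray over 5 cells = 2654  → 37.9888
row 1: Σ corner-gray over 5 cells = 1856  → 26.5664
row 2: Σ corner-gray over 5 cells = 2718  → 38.9049
row 3: Σ corner-gray over 5 cells = 3496  → 50.0410
row 4: Σ corner-gray over 5 cells = 2171  → 31.0752
row 5: Σ corner-gray over 5 cells = 2457  → 35.1690
Σ rows: total corner-gray = 15352  → 219.7454 mm³

219.745


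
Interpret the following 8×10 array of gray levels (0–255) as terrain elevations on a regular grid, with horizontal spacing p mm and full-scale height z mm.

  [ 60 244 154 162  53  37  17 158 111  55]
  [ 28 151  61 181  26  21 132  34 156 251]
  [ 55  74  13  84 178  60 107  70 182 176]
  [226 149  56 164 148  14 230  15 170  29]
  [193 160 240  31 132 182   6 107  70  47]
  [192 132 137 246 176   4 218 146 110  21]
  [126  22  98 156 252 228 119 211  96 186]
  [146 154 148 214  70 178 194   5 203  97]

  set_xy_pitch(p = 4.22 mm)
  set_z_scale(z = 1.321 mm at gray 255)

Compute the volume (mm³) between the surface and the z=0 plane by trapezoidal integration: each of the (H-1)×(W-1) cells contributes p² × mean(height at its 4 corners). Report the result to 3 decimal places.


height_mm = gray/255 × 1.321; cell vol = 4.22² × mean(4 corners)
unit = 4.22² × 1.321 / (4×255) = 0.0230636 mm³ per gray-sum
row 0: Σ corner-gray over 9 cells = 3790  → 87.4111
row 1: Σ corner-gray over 9 cells = 3570  → 82.3371
row 2: Σ corner-gray over 9 cells = 3914  → 90.2710
row 3: Σ corner-gray over 9 cells = 4243  → 97.8590
row 4: Σ corner-gray over 9 cells = 4647  → 107.1767
row 5: Σ corner-gray over 9 cells = 5227  → 120.5536
row 6: Σ corner-gray over 9 cells = 5251  → 121.1071
Σ rows: total corner-gray = 30642  → 706.7156 mm³

706.716


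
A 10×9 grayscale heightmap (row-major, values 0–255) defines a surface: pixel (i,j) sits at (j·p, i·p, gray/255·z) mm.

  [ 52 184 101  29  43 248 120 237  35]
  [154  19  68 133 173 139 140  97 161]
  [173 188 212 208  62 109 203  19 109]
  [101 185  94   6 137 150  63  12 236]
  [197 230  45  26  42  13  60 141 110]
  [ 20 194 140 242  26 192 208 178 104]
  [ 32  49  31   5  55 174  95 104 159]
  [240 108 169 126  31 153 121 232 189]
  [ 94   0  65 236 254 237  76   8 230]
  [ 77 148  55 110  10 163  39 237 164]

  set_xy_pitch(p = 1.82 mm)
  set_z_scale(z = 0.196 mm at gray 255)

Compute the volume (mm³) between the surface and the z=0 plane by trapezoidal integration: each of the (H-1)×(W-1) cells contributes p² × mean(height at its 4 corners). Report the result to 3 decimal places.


21.849

height_mm = gray/255 × 0.196; cell vol = 1.82² × mean(4 corners)
unit = 1.82² × 0.196 / (4×255) = 0.0006365 mm³ per gray-sum
row 0: Σ corner-gray over 8 cells = 3864  → 2.4594
row 1: Σ corner-gray over 8 cells = 4137  → 2.6332
row 2: Σ corner-gray over 8 cells = 3915  → 2.4919
row 3: Σ corner-gray over 8 cells = 3052  → 1.9426
row 4: Σ corner-gray over 8 cells = 3905  → 2.4855
row 5: Σ corner-gray over 8 cells = 3701  → 2.3557
row 6: Σ corner-gray over 8 cells = 3526  → 2.2443
row 7: Σ corner-gray over 8 cells = 4385  → 2.7911
row 8: Σ corner-gray over 8 cells = 3841  → 2.4448
Σ rows: total corner-gray = 34326  → 21.8485 mm³


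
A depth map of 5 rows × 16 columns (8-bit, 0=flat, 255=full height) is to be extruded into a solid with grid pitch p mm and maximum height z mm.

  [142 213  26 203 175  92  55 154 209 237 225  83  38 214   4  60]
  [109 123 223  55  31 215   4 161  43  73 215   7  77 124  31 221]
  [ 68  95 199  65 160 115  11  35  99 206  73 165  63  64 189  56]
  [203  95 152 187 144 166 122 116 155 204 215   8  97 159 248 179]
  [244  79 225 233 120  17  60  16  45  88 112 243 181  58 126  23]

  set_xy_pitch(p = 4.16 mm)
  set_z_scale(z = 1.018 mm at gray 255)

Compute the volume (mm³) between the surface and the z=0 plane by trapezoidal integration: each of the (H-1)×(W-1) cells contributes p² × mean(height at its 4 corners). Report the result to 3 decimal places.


503.625

height_mm = gray/255 × 1.018; cell vol = 4.16² × mean(4 corners)
unit = 4.16² × 1.018 / (4×255) = 0.0172717 mm³ per gray-sum
row 0: Σ corner-gray over 15 cells = 7152  → 123.5270
row 1: Σ corner-gray over 15 cells = 6296  → 108.7424
row 2: Σ corner-gray over 15 cells = 7720  → 133.3373
row 3: Σ corner-gray over 15 cells = 7991  → 138.0179
Σ rows: total corner-gray = 29159  → 503.6246 mm³


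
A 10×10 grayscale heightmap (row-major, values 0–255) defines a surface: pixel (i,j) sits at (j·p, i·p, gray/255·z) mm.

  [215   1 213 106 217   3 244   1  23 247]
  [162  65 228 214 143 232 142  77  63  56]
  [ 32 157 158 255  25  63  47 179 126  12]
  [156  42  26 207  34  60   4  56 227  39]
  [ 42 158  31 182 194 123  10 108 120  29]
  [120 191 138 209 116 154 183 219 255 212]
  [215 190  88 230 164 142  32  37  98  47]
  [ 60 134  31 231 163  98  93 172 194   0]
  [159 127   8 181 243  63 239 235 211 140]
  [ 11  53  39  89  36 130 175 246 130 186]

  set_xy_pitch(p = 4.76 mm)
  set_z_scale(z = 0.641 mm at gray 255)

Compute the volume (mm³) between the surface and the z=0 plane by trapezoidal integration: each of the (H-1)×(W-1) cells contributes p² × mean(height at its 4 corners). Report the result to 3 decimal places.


height_mm = gray/255 × 0.641; cell vol = 4.76² × mean(4 corners)
unit = 4.76² × 0.641 / (4×255) = 0.0142387 mm³ per gray-sum
row 0: Σ corner-gray over 9 cells = 4624  → 65.8400
row 1: Σ corner-gray over 9 cells = 4610  → 65.6406
row 2: Σ corner-gray over 9 cells = 3571  → 50.8466
row 3: Σ corner-gray over 9 cells = 3430  → 48.8389
row 4: Σ corner-gray over 9 cells = 5185  → 73.8279
row 5: Σ corner-gray over 9 cells = 5486  → 78.1138
row 6: Σ corner-gray over 9 cells = 4516  → 64.3022
row 7: Σ corner-gray over 9 cells = 5205  → 74.1127
row 8: Σ corner-gray over 9 cells = 4906  → 69.8553
Σ rows: total corner-gray = 41533  → 591.3779 mm³

591.378


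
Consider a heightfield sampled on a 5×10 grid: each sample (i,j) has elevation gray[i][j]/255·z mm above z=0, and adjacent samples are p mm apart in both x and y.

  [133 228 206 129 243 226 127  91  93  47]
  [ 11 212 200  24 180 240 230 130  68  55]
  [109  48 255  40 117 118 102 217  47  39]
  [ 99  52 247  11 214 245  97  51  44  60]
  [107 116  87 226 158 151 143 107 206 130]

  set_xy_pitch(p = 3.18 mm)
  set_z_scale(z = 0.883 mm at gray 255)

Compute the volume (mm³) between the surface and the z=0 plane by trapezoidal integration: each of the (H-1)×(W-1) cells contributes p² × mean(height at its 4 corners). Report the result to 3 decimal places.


166.268

height_mm = gray/255 × 0.883; cell vol = 3.18² × mean(4 corners)
unit = 3.18² × 0.883 / (4×255) = 0.00875417 mm³ per gray-sum
row 0: Σ corner-gray over 9 cells = 5500  → 48.1479
row 1: Σ corner-gray over 9 cells = 4670  → 40.8820
row 2: Σ corner-gray over 9 cells = 4117  → 36.0409
row 3: Σ corner-gray over 9 cells = 4706  → 41.1971
Σ rows: total corner-gray = 18993  → 166.2679 mm³


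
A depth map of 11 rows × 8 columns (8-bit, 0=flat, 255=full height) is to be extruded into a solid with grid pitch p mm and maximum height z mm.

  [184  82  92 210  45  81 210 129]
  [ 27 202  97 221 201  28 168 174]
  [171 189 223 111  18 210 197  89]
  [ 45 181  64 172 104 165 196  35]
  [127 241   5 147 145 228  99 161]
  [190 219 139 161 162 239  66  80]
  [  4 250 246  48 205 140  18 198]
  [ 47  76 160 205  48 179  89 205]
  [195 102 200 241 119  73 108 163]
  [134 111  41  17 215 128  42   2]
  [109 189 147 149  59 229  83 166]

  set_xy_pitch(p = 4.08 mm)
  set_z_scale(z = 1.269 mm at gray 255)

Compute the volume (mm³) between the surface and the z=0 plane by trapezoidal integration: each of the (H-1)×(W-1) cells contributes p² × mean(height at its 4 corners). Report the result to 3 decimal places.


796.717

height_mm = gray/255 × 1.269; cell vol = 4.08² × mean(4 corners)
unit = 4.08² × 1.269 / (4×255) = 0.0207101 mm³ per gray-sum
row 0: Σ corner-gray over 7 cells = 3788  → 78.4498
row 1: Σ corner-gray over 7 cells = 4191  → 86.7959
row 2: Σ corner-gray over 7 cells = 4000  → 82.8403
row 3: Σ corner-gray over 7 cells = 3862  → 79.9823
row 4: Σ corner-gray over 7 cells = 4260  → 88.2249
row 5: Σ corner-gray over 7 cells = 4258  → 88.1835
row 6: Σ corner-gray over 7 cells = 3782  → 78.3255
row 7: Σ corner-gray over 7 cells = 3810  → 78.9054
row 8: Σ corner-gray over 7 cells = 3288  → 68.0947
row 9: Σ corner-gray over 7 cells = 3231  → 66.9143
Σ rows: total corner-gray = 38470  → 796.7168 mm³
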